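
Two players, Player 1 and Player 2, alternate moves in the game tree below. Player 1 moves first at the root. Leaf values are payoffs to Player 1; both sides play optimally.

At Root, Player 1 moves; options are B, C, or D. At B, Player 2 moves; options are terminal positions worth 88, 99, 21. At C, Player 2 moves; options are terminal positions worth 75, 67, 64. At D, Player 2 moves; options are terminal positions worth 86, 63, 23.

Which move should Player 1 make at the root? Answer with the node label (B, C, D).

B (Player 2): min(88, 99, 21) = 21
C (Player 2): min(75, 67, 64) = 64
D (Player 2): min(86, 63, 23) = 23
Root (Player 1): max(21, 64, 23) = 64
Player 1 picks the child with the highest value: C (value 64).

C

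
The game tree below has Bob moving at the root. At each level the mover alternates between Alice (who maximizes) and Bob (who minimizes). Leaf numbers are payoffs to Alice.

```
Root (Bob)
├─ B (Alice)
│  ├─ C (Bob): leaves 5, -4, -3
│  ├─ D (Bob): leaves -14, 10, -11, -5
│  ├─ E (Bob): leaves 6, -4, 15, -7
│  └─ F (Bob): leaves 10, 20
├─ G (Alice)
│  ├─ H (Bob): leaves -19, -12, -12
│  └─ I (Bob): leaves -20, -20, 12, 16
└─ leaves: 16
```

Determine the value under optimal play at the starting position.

-19

C (Bob): min(5, -4, -3) = -4
D (Bob): min(-14, 10, -11, -5) = -14
E (Bob): min(6, -4, 15, -7) = -7
F (Bob): min(10, 20) = 10
B (Alice): max(-4, -14, -7, 10) = 10
H (Bob): min(-19, -12, -12) = -19
I (Bob): min(-20, -20, 12, 16) = -20
G (Alice): max(-19, -20) = -19
Root (Bob): min(10, -19, 16) = -19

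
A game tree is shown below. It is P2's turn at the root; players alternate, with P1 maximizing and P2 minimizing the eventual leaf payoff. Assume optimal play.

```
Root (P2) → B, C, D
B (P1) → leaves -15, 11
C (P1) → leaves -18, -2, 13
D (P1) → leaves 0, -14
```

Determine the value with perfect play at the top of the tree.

0

B (P1): max(-15, 11) = 11
C (P1): max(-18, -2, 13) = 13
D (P1): max(0, -14) = 0
Root (P2): min(11, 13, 0) = 0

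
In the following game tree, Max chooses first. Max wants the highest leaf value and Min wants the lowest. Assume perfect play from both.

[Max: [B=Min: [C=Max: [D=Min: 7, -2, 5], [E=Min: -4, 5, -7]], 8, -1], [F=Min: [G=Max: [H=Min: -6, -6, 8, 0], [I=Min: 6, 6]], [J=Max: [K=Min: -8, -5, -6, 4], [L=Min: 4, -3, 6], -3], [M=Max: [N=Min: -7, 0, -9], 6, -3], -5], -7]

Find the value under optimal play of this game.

-2

D (Min): min(7, -2, 5) = -2
E (Min): min(-4, 5, -7) = -7
C (Max): max(-2, -7) = -2
B (Min): min(-2, 8, -1) = -2
H (Min): min(-6, -6, 8, 0) = -6
I (Min): min(6, 6) = 6
G (Max): max(-6, 6) = 6
K (Min): min(-8, -5, -6, 4) = -8
L (Min): min(4, -3, 6) = -3
J (Max): max(-8, -3, -3) = -3
N (Min): min(-7, 0, -9) = -9
M (Max): max(-9, 6, -3) = 6
F (Min): min(6, -3, 6, -5) = -5
Root (Max): max(-2, -5, -7) = -2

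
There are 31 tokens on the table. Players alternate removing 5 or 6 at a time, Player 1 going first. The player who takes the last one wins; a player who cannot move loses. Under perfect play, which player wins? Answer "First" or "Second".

First

Compute winning (W) and losing (L) positions by backward induction:
i:   0  1  2  3  4  5  6  7  8  9 10 11 12 13 14 15 16 17 18 19 20 21 22 23 24 25 26 27 28 29 30 31
     L  L  L  L  L  W  W  W  W  W  W  L  L  L  L  L  W  W  W  W  W  W  L  L  L  L  L  W  W  W  W  W
Position 31 is W, so the first player wins.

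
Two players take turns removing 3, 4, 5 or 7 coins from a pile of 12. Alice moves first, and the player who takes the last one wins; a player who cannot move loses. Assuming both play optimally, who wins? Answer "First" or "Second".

Compute winning (W) and losing (L) positions by backward induction:
i:   0  1  2  3  4  5  6  7  8  9 10 11 12
     L  L  L  W  W  W  W  W  W  W  L  L  L
Position 12 is L, so the second player wins.

Second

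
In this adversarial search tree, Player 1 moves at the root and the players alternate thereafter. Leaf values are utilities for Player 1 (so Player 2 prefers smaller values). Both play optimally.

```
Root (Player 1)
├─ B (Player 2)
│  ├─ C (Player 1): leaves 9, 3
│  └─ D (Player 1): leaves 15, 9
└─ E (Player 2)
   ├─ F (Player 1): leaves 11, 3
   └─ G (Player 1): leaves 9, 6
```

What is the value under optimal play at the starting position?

C (Player 1): max(9, 3) = 9
D (Player 1): max(15, 9) = 15
B (Player 2): min(9, 15) = 9
F (Player 1): max(11, 3) = 11
G (Player 1): max(9, 6) = 9
E (Player 2): min(11, 9) = 9
Root (Player 1): max(9, 9) = 9

9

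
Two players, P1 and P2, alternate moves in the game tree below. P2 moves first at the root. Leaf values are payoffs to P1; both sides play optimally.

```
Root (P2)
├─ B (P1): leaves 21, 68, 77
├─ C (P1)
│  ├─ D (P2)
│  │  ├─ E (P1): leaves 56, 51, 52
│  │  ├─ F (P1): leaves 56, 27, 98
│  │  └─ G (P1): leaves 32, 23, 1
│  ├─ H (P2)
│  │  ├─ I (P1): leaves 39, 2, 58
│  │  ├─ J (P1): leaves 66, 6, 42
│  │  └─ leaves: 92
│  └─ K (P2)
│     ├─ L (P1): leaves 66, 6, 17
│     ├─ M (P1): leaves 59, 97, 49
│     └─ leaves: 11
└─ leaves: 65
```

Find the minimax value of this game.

58

B (P1): max(21, 68, 77) = 77
E (P1): max(56, 51, 52) = 56
F (P1): max(56, 27, 98) = 98
G (P1): max(32, 23, 1) = 32
D (P2): min(56, 98, 32) = 32
I (P1): max(39, 2, 58) = 58
J (P1): max(66, 6, 42) = 66
H (P2): min(58, 66, 92) = 58
L (P1): max(66, 6, 17) = 66
M (P1): max(59, 97, 49) = 97
K (P2): min(66, 97, 11) = 11
C (P1): max(32, 58, 11) = 58
Root (P2): min(77, 58, 65) = 58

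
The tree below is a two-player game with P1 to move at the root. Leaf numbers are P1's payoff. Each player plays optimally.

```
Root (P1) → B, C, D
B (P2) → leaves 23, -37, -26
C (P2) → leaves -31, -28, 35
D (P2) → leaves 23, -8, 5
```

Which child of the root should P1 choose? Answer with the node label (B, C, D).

D

B (P2): min(23, -37, -26) = -37
C (P2): min(-31, -28, 35) = -31
D (P2): min(23, -8, 5) = -8
Root (P1): max(-37, -31, -8) = -8
P1 picks the child with the highest value: D (value -8).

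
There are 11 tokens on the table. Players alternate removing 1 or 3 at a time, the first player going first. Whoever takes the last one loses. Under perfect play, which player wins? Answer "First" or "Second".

Second

W/L table (W = player to move can force a win):
i:   0  1  2  3  4  5  6  7  8  9 10 11
     W  L  W  L  W  L  W  L  W  L  W  L
Position 11 is L, so the second player wins.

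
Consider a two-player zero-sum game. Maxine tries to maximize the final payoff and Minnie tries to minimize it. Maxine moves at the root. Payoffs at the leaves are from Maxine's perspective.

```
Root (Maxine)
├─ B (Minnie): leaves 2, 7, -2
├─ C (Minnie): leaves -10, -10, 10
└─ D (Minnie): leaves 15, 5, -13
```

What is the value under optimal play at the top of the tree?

B (Minnie): min(2, 7, -2) = -2
C (Minnie): min(-10, -10, 10) = -10
D (Minnie): min(15, 5, -13) = -13
Root (Maxine): max(-2, -10, -13) = -2

-2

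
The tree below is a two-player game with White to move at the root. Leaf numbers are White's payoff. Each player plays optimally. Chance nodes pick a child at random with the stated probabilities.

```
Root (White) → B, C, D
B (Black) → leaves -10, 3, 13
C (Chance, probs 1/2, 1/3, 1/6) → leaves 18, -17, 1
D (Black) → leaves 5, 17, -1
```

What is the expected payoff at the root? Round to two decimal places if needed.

3.5

B (Black): min(-10, 3, 13) = -10
C (Chance): 1/2·18 + 1/3·-17 + 1/6·1 = 3.5
D (Black): min(5, 17, -1) = -1
Root (White): max(-10, 3.5, -1) = 3.5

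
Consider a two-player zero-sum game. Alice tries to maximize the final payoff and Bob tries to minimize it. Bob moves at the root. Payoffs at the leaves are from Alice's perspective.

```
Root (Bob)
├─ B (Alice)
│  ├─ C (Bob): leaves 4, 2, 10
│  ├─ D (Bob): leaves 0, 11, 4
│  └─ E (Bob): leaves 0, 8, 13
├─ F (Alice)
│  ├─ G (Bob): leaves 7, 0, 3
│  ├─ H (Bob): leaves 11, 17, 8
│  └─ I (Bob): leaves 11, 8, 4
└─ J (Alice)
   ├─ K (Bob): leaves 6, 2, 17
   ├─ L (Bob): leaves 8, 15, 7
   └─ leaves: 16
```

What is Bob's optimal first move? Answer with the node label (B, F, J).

C (Bob): min(4, 2, 10) = 2
D (Bob): min(0, 11, 4) = 0
E (Bob): min(0, 8, 13) = 0
B (Alice): max(2, 0, 0) = 2
G (Bob): min(7, 0, 3) = 0
H (Bob): min(11, 17, 8) = 8
I (Bob): min(11, 8, 4) = 4
F (Alice): max(0, 8, 4) = 8
K (Bob): min(6, 2, 17) = 2
L (Bob): min(8, 15, 7) = 7
J (Alice): max(2, 7, 16) = 16
Root (Bob): min(2, 8, 16) = 2
Bob picks the child with the lowest value: B (value 2).

B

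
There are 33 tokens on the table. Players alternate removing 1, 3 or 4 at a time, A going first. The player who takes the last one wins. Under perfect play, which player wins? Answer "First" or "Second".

Mark each pile size as W (mover wins) or L (mover loses):
i:   0  1  2  3  4  5  6  7  8  9 10 11 12 13 14 15 16 17 18 19 20 21 22 23 24 25 26 27 28 29 30 31 32 33
     L  W  L  W  W  W  W  L  W  L  W  W  W  W  L  W  L  W  W  W  W  L  W  L  W  W  W  W  L  W  L  W  W  W
Position 33 is W, so the first player wins.

First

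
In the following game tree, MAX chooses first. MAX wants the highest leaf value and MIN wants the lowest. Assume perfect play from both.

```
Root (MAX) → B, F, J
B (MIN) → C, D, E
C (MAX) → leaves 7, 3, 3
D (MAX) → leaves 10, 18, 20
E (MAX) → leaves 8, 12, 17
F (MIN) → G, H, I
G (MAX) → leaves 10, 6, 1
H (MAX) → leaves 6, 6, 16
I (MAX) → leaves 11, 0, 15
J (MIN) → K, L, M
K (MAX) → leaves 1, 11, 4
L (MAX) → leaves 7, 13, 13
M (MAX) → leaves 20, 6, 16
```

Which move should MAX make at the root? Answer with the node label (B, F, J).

J

C (MAX): max(7, 3, 3) = 7
D (MAX): max(10, 18, 20) = 20
E (MAX): max(8, 12, 17) = 17
B (MIN): min(7, 20, 17) = 7
G (MAX): max(10, 6, 1) = 10
H (MAX): max(6, 6, 16) = 16
I (MAX): max(11, 0, 15) = 15
F (MIN): min(10, 16, 15) = 10
K (MAX): max(1, 11, 4) = 11
L (MAX): max(7, 13, 13) = 13
M (MAX): max(20, 6, 16) = 20
J (MIN): min(11, 13, 20) = 11
Root (MAX): max(7, 10, 11) = 11
MAX picks the child with the highest value: J (value 11).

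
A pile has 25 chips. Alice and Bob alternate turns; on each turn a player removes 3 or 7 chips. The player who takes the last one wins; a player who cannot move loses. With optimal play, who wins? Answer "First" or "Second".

First

W/L table (W = player to move can force a win):
i:   0  1  2  3  4  5  6  7  8  9 10 11 12 13 14 15 16 17 18 19 20 21 22 23 24 25
     L  L  L  W  W  W  L  W  W  W  L  L  L  W  W  W  L  W  W  W  L  L  L  W  W  W
Position 25 is W, so the first player wins.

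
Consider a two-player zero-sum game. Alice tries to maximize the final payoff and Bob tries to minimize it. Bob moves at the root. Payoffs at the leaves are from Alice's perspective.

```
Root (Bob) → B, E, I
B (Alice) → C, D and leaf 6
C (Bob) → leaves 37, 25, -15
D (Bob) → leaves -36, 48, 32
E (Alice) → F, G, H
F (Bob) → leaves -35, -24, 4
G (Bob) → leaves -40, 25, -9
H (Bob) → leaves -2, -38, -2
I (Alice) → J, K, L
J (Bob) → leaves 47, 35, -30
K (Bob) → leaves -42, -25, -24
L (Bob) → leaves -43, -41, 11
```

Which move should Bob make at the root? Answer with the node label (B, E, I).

C (Bob): min(37, 25, -15) = -15
D (Bob): min(-36, 48, 32) = -36
B (Alice): max(-15, -36, 6) = 6
F (Bob): min(-35, -24, 4) = -35
G (Bob): min(-40, 25, -9) = -40
H (Bob): min(-2, -38, -2) = -38
E (Alice): max(-35, -40, -38) = -35
J (Bob): min(47, 35, -30) = -30
K (Bob): min(-42, -25, -24) = -42
L (Bob): min(-43, -41, 11) = -43
I (Alice): max(-30, -42, -43) = -30
Root (Bob): min(6, -35, -30) = -35
Bob picks the child with the lowest value: E (value -35).

E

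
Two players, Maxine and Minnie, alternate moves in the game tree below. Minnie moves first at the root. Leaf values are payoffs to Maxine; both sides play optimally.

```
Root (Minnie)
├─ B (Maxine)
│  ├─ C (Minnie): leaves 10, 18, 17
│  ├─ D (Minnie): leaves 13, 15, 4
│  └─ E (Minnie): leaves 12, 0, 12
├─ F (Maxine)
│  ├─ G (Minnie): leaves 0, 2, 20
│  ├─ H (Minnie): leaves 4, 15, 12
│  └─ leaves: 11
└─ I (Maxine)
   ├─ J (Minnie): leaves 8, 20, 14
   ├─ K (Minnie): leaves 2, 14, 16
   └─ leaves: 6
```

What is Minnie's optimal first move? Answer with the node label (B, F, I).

C (Minnie): min(10, 18, 17) = 10
D (Minnie): min(13, 15, 4) = 4
E (Minnie): min(12, 0, 12) = 0
B (Maxine): max(10, 4, 0) = 10
G (Minnie): min(0, 2, 20) = 0
H (Minnie): min(4, 15, 12) = 4
F (Maxine): max(0, 4, 11) = 11
J (Minnie): min(8, 20, 14) = 8
K (Minnie): min(2, 14, 16) = 2
I (Maxine): max(8, 2, 6) = 8
Root (Minnie): min(10, 11, 8) = 8
Minnie picks the child with the lowest value: I (value 8).

I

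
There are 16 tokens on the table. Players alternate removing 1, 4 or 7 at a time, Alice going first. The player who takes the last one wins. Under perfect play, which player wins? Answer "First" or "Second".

i:   0  1  2  3  4  5  6  7  8  9 10 11 12 13 14 15 16
     L  W  L  W  W  L  W  W  L  W  L  W  W  L  W  W  L
Position 16 is L, so the second player wins.

Second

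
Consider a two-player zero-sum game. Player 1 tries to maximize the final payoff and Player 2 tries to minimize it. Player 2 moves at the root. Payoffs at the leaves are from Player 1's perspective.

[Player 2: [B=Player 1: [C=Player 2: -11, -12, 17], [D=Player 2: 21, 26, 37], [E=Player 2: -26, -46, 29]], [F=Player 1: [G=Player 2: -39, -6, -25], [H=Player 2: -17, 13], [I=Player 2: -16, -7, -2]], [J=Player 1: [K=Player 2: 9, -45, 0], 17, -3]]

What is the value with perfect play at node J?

17

K: min(9, -45, 0) = -45
J: max(-45, 17, -3) = 17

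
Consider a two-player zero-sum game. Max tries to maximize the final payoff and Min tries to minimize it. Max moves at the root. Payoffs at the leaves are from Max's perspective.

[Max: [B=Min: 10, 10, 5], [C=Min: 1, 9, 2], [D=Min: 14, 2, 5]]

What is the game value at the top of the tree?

B (Min): min(10, 10, 5) = 5
C (Min): min(1, 9, 2) = 1
D (Min): min(14, 2, 5) = 2
Root (Max): max(5, 1, 2) = 5

5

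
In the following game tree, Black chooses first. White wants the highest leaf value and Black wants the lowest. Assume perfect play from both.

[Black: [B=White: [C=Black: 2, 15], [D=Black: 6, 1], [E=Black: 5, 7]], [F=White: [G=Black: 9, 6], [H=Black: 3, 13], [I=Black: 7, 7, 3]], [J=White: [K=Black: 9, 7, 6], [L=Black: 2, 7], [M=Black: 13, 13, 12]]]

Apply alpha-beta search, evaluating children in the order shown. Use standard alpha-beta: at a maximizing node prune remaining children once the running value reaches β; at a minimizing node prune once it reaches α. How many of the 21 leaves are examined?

11

C [α=-∞,β=+∞]: v=2
D [α=2,β=+∞]: v=1
E [α=2,β=+∞]: v=5
B [α=-∞,β=+∞]: v=5
G [α=-∞,β=5]: v=6
F [α=-∞,β=5]: v=6 after child 1 ≥ β → β-cutoff, skip 2
K [α=-∞,β=5]: v=6
J [α=-∞,β=5]: v=6 after child 1 ≥ β → β-cutoff, skip 2
Root [α=-∞,β=+∞]: v=5
Leaves evaluated: 11 of 21.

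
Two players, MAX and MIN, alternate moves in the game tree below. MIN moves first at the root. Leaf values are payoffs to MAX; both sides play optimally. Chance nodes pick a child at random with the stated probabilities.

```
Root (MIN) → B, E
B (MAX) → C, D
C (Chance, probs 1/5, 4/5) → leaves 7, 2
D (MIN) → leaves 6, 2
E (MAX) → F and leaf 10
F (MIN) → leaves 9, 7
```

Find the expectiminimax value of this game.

C (Chance): 1/5·7 + 4/5·2 = 3
D (MIN): min(6, 2) = 2
B (MAX): max(3, 2) = 3
F (MIN): min(9, 7) = 7
E (MAX): max(7, 10) = 10
Root (MIN): min(3, 10) = 3

3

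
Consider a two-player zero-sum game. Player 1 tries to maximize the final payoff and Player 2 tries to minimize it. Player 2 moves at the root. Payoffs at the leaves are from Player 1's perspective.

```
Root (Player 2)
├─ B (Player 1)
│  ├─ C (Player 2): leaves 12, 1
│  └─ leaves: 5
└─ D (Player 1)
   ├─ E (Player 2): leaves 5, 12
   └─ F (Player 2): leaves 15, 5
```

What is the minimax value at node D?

5

E: min(5, 12) = 5
F: min(15, 5) = 5
D: max(5, 5) = 5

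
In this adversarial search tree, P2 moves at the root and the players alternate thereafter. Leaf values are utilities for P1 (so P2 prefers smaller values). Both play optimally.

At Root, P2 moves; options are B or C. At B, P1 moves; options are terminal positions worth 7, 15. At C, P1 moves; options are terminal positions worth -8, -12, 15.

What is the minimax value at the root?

B (P1): max(7, 15) = 15
C (P1): max(-8, -12, 15) = 15
Root (P2): min(15, 15) = 15

15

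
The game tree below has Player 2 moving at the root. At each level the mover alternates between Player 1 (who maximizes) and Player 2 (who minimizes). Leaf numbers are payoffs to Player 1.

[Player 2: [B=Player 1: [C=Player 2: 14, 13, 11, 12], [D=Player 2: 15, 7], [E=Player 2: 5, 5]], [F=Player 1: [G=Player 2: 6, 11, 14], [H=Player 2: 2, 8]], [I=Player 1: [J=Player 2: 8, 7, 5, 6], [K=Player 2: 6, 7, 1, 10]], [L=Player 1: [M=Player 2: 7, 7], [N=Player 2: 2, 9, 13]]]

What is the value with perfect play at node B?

C: min(14, 13, 11, 12) = 11
D: min(15, 7) = 7
E: min(5, 5) = 5
B: max(11, 7, 5) = 11

11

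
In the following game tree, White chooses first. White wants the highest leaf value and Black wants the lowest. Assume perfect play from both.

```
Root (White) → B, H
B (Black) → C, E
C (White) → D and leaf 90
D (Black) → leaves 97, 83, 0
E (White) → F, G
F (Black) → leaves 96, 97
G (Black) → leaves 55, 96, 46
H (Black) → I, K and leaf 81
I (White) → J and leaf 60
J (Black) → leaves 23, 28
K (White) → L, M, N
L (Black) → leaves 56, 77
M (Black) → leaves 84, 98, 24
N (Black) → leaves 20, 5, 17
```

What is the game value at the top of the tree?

D (Black): min(97, 83, 0) = 0
C (White): max(0, 90) = 90
F (Black): min(96, 97) = 96
G (Black): min(55, 96, 46) = 46
E (White): max(96, 46) = 96
B (Black): min(90, 96) = 90
J (Black): min(23, 28) = 23
I (White): max(23, 60) = 60
L (Black): min(56, 77) = 56
M (Black): min(84, 98, 24) = 24
N (Black): min(20, 5, 17) = 5
K (White): max(56, 24, 5) = 56
H (Black): min(60, 56, 81) = 56
Root (White): max(90, 56) = 90

90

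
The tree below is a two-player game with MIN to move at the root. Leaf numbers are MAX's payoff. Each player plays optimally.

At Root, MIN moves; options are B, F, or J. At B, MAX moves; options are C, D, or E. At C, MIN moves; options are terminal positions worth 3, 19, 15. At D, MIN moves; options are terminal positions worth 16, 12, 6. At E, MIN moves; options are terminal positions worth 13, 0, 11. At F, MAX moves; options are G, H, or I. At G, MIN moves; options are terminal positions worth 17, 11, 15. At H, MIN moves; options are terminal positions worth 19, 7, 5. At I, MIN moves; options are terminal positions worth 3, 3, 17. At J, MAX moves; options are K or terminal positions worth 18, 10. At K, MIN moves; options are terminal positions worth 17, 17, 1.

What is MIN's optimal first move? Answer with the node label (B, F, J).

B

C (MIN): min(3, 19, 15) = 3
D (MIN): min(16, 12, 6) = 6
E (MIN): min(13, 0, 11) = 0
B (MAX): max(3, 6, 0) = 6
G (MIN): min(17, 11, 15) = 11
H (MIN): min(19, 7, 5) = 5
I (MIN): min(3, 3, 17) = 3
F (MAX): max(11, 5, 3) = 11
K (MIN): min(17, 17, 1) = 1
J (MAX): max(1, 18, 10) = 18
Root (MIN): min(6, 11, 18) = 6
MIN picks the child with the lowest value: B (value 6).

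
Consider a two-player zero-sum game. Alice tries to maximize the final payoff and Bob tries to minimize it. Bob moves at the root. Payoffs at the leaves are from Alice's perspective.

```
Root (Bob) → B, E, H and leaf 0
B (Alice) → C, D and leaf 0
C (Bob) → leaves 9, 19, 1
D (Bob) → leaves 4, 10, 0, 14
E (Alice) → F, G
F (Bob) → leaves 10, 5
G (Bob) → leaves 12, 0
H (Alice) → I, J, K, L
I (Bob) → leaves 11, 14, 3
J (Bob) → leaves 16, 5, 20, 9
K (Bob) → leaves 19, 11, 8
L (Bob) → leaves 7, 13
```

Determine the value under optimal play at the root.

C (Bob): min(9, 19, 1) = 1
D (Bob): min(4, 10, 0, 14) = 0
B (Alice): max(1, 0, 0) = 1
F (Bob): min(10, 5) = 5
G (Bob): min(12, 0) = 0
E (Alice): max(5, 0) = 5
I (Bob): min(11, 14, 3) = 3
J (Bob): min(16, 5, 20, 9) = 5
K (Bob): min(19, 11, 8) = 8
L (Bob): min(7, 13) = 7
H (Alice): max(3, 5, 8, 7) = 8
Root (Bob): min(1, 5, 8, 0) = 0

0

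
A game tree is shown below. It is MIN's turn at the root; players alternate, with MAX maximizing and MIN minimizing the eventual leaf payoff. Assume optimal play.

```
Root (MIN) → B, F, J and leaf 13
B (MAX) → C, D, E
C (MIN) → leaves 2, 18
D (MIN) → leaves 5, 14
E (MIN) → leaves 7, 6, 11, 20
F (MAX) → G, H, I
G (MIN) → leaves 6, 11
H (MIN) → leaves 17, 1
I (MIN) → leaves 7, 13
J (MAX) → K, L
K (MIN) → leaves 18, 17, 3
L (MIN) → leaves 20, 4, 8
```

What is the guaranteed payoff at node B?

C: min(2, 18) = 2
D: min(5, 14) = 5
E: min(7, 6, 11, 20) = 6
B: max(2, 5, 6) = 6

6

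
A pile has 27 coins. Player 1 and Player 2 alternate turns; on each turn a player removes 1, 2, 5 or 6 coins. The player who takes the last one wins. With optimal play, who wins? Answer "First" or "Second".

First

W/L table (W = player to move can force a win):
i:   0  1  2  3  4  5  6  7  8  9 10 11 12 13 14 15 16 17 18 19 20 21 22 23 24 25 26 27
     L  W  W  L  W  W  W  L  W  W  L  W  W  W  L  W  W  L  W  W  W  L  W  W  L  W  W  W
Position 27 is W, so the first player wins.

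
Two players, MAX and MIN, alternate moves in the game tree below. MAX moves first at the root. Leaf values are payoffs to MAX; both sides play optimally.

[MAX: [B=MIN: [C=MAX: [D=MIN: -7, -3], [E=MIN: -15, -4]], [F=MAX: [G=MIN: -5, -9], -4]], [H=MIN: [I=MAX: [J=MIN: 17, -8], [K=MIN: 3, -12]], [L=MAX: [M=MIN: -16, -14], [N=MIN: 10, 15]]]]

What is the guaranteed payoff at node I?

-8

J: min(17, -8) = -8
K: min(3, -12) = -12
I: max(-8, -12) = -8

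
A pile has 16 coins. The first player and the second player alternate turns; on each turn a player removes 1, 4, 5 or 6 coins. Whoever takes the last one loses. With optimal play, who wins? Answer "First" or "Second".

W/L table (W = player to move can force a win):
i:   0  1  2  3  4  5  6  7  8  9 10 11 12 13 14 15 16
     W  L  W  L  W  W  W  W  W  W  L  W  L  W  W  W  W
Position 16 is W, so the first player wins.

First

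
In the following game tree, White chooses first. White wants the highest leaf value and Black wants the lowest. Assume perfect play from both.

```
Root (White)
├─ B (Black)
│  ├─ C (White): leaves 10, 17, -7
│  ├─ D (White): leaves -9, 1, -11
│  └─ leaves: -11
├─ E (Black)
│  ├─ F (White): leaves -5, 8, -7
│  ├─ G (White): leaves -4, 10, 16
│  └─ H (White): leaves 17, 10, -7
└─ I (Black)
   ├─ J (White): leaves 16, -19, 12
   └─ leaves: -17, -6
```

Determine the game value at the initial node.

8

C (White): max(10, 17, -7) = 17
D (White): max(-9, 1, -11) = 1
B (Black): min(17, 1, -11) = -11
F (White): max(-5, 8, -7) = 8
G (White): max(-4, 10, 16) = 16
H (White): max(17, 10, -7) = 17
E (Black): min(8, 16, 17) = 8
J (White): max(16, -19, 12) = 16
I (Black): min(16, -17, -6) = -17
Root (White): max(-11, 8, -17) = 8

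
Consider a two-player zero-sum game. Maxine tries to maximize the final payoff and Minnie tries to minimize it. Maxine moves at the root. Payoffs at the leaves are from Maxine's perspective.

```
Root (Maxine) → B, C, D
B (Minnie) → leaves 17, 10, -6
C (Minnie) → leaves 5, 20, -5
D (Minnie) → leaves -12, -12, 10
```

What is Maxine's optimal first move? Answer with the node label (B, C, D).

B (Minnie): min(17, 10, -6) = -6
C (Minnie): min(5, 20, -5) = -5
D (Minnie): min(-12, -12, 10) = -12
Root (Maxine): max(-6, -5, -12) = -5
Maxine picks the child with the highest value: C (value -5).

C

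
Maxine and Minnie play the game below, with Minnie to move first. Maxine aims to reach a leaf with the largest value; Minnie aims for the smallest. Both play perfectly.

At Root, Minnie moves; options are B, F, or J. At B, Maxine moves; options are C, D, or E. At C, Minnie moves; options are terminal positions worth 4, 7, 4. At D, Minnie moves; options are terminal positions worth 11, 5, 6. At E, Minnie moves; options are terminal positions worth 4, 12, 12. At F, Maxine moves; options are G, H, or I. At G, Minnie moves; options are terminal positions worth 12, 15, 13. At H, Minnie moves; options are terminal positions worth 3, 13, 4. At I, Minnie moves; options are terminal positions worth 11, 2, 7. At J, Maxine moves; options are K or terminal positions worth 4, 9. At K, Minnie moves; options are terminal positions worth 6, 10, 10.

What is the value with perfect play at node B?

5

C: min(4, 7, 4) = 4
D: min(11, 5, 6) = 5
E: min(4, 12, 12) = 4
B: max(4, 5, 4) = 5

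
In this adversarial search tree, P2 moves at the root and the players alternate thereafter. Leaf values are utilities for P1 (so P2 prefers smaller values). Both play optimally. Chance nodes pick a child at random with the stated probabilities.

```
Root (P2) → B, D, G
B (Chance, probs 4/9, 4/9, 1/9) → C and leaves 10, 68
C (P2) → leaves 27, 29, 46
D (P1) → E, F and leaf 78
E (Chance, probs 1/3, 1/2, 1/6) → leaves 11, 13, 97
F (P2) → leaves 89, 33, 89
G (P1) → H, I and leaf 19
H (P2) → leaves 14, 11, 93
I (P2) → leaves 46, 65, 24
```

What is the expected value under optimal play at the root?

C (P2): min(27, 29, 46) = 27
B (Chance): 4/9·27 + 4/9·10 + 1/9·68 = 24
E (Chance): 1/3·11 + 1/2·13 + 1/6·97 = 26.33
F (P2): min(89, 33, 89) = 33
D (P1): max(26.33, 33, 78) = 78
H (P2): min(14, 11, 93) = 11
I (P2): min(46, 65, 24) = 24
G (P1): max(11, 24, 19) = 24
Root (P2): min(24, 78, 24) = 24

24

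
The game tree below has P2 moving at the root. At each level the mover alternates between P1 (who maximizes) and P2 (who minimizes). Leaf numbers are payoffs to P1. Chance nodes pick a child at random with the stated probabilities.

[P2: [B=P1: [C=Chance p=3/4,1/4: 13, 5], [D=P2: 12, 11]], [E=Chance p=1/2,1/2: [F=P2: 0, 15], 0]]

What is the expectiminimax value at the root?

C (Chance): 3/4·13 + 1/4·5 = 11
D (P2): min(12, 11) = 11
B (P1): max(11, 11) = 11
F (P2): min(0, 15) = 0
E (Chance): 1/2·0 + 1/2·0 = 0
Root (P2): min(11, 0) = 0

0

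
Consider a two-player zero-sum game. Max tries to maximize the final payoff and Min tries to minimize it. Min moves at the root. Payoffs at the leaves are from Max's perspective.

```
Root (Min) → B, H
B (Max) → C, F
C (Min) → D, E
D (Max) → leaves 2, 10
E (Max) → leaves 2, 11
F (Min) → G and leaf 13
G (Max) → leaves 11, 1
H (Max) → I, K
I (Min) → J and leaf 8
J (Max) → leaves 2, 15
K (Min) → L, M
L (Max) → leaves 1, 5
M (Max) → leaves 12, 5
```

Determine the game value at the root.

D (Max): max(2, 10) = 10
E (Max): max(2, 11) = 11
C (Min): min(10, 11) = 10
G (Max): max(11, 1) = 11
F (Min): min(11, 13) = 11
B (Max): max(10, 11) = 11
J (Max): max(2, 15) = 15
I (Min): min(15, 8) = 8
L (Max): max(1, 5) = 5
M (Max): max(12, 5) = 12
K (Min): min(5, 12) = 5
H (Max): max(8, 5) = 8
Root (Min): min(11, 8) = 8

8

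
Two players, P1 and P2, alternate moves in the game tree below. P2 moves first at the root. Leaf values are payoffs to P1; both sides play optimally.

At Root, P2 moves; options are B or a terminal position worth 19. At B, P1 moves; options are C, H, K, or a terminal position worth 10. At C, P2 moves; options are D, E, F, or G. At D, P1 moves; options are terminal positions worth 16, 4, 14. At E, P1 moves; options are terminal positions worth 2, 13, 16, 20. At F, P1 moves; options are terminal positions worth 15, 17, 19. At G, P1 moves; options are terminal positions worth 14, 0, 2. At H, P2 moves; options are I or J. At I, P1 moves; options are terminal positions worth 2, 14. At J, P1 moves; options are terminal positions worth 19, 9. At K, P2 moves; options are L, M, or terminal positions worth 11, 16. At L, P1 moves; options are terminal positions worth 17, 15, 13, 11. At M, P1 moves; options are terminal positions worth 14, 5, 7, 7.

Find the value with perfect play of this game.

14

D (P1): max(16, 4, 14) = 16
E (P1): max(2, 13, 16, 20) = 20
F (P1): max(15, 17, 19) = 19
G (P1): max(14, 0, 2) = 14
C (P2): min(16, 20, 19, 14) = 14
I (P1): max(2, 14) = 14
J (P1): max(19, 9) = 19
H (P2): min(14, 19) = 14
L (P1): max(17, 15, 13, 11) = 17
M (P1): max(14, 5, 7, 7) = 14
K (P2): min(17, 14, 11, 16) = 11
B (P1): max(14, 14, 11, 10) = 14
Root (P2): min(14, 19) = 14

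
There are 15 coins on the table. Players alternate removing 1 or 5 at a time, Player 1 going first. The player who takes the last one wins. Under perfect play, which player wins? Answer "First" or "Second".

Positions where the player to move wins (W) vs loses (L):
i:   0  1  2  3  4  5  6  7  8  9 10 11 12 13 14 15
     L  W  L  W  L  W  L  W  L  W  L  W  L  W  L  W
Position 15 is W, so the first player wins.

First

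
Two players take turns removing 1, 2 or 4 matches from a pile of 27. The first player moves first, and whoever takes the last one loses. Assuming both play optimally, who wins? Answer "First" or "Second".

First

Positions where the player to move wins (W) vs loses (L):
i:   0  1  2  3  4  5  6  7  8  9 10 11 12 13 14 15 16 17 18 19 20 21 22 23 24 25 26 27
     W  L  W  W  L  W  W  L  W  W  L  W  W  L  W  W  L  W  W  L  W  W  L  W  W  L  W  W
Position 27 is W, so the first player wins.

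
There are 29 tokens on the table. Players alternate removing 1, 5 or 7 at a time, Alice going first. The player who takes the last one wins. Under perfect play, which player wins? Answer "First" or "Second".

i:   0  1  2  3  4  5  6  7  8  9 10 11 12 13 14 15 16 17 18 19 20 21 22 23 24 25 26 27 28 29
     L  W  L  W  L  W  L  W  L  W  L  W  L  W  L  W  L  W  L  W  L  W  L  W  L  W  L  W  L  W
Position 29 is W, so the first player wins.

First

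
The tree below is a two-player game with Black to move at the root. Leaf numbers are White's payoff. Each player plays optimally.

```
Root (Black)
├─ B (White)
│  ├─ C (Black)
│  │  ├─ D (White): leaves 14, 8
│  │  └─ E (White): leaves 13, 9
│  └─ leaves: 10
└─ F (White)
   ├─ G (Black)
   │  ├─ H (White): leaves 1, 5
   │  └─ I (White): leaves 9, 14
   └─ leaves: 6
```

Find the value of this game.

6

D (White): max(14, 8) = 14
E (White): max(13, 9) = 13
C (Black): min(14, 13) = 13
B (White): max(13, 10) = 13
H (White): max(1, 5) = 5
I (White): max(9, 14) = 14
G (Black): min(5, 14) = 5
F (White): max(5, 6) = 6
Root (Black): min(13, 6) = 6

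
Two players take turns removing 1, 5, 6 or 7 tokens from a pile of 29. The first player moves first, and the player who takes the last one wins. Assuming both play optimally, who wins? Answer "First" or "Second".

Compute winning (W) and losing (L) positions by backward induction:
i:   0  1  2  3  4  5  6  7  8  9 10 11 12 13 14 15 16 17 18 19 20 21 22 23 24 25 26 27 28 29
     L  W  L  W  L  W  W  W  W  W  W  W  L  W  L  W  L  W  W  W  W  W  W  W  L  W  L  W  L  W
Position 29 is W, so the first player wins.

First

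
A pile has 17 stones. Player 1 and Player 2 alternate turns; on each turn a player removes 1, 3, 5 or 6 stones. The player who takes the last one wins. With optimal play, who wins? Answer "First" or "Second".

First

W/L table (W = player to move can force a win):
i:   0  1  2  3  4  5  6  7  8  9 10 11 12 13 14 15 16 17
     L  W  L  W  L  W  W  W  W  W  W  L  W  L  W  L  W  W
Position 17 is W, so the first player wins.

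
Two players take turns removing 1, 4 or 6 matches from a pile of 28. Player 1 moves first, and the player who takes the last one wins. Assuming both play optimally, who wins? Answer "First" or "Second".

Compute winning (W) and losing (L) positions by backward induction:
i:   0  1  2  3  4  5  6  7  8  9 10 11 12 13 14 15 16 17 18 19 20 21 22 23 24 25 26 27 28
     L  W  L  W  W  L  W  L  W  W  L  W  L  W  W  L  W  L  W  W  L  W  L  W  W  L  W  L  W
Position 28 is W, so the first player wins.

First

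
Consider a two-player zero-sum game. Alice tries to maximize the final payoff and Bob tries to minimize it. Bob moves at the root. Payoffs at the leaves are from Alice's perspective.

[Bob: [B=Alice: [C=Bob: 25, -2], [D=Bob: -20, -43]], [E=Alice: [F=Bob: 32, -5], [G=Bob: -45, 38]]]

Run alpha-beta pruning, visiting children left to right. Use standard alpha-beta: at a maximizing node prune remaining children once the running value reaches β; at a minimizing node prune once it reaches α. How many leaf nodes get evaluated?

6

C [α=-∞,β=+∞]: v=-2
D [α=-2,β=+∞]: v=-20 after child 1 ≤ α → α-cutoff, skip 1
B [α=-∞,β=+∞]: v=-2
F [α=-∞,β=-2]: v=-5
G [α=-5,β=-2]: v=-45 after child 1 ≤ α → α-cutoff, skip 1
E [α=-∞,β=-2]: v=-5
Root [α=-∞,β=+∞]: v=-5
Leaves evaluated: 6 of 8.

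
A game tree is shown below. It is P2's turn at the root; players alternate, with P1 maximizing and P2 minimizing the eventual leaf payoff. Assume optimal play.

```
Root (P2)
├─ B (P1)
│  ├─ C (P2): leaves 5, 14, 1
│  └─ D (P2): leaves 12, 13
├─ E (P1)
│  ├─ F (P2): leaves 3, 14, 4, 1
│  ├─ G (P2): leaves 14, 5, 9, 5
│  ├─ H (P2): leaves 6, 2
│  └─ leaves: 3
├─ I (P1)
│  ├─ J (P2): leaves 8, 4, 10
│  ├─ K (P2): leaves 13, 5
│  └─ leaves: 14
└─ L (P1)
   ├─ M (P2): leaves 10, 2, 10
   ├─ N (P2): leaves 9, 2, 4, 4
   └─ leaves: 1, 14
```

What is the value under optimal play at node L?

14

M: min(10, 2, 10) = 2
N: min(9, 2, 4, 4) = 2
L: max(2, 2, 1, 14) = 14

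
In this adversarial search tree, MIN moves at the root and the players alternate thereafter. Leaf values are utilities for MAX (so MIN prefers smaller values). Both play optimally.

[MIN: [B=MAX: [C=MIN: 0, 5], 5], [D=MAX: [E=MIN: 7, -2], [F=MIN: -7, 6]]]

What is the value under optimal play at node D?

E: min(7, -2) = -2
F: min(-7, 6) = -7
D: max(-2, -7) = -2

-2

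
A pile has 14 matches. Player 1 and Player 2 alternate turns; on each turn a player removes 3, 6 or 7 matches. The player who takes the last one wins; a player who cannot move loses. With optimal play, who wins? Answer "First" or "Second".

First

Positions where the player to move wins (W) vs loses (L):
i:   0  1  2  3  4  5  6  7  8  9 10 11 12 13 14
     L  L  L  W  W  W  W  W  W  W  L  L  L  W  W
Position 14 is W, so the first player wins.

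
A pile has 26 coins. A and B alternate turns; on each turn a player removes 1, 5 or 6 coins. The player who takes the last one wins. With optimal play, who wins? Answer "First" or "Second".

Compute winning (W) and losing (L) positions by backward induction:
i:   0  1  2  3  4  5  6  7  8  9 10 11 12 13 14 15 16 17 18 19 20 21 22 23 24 25 26
     L  W  L  W  L  W  W  W  W  W  W  L  W  L  W  L  W  W  W  W  W  W  L  W  L  W  L
Position 26 is L, so the second player wins.

Second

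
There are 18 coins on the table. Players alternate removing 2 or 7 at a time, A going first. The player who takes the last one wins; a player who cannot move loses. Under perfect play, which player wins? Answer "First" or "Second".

Second

W/L table (W = player to move can force a win):
i:   0  1  2  3  4  5  6  7  8  9 10 11 12 13 14 15 16 17 18
     L  L  W  W  L  L  W  W  W  L  L  W  W  L  L  W  W  W  L
Position 18 is L, so the second player wins.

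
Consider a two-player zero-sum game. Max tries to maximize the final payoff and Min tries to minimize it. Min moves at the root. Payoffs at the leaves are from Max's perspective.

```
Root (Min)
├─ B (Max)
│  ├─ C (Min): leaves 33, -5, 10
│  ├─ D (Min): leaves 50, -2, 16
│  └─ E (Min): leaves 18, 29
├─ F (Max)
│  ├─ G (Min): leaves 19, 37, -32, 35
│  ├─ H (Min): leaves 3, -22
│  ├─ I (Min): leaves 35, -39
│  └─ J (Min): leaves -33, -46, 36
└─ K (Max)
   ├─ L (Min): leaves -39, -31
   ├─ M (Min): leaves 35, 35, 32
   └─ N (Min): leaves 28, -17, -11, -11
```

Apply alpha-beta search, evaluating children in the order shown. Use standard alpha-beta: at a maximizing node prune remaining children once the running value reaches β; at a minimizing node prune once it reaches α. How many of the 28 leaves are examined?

22

C [α=-∞,β=+∞]: v=-5
D [α=-5,β=+∞]: v=-2
E [α=-2,β=+∞]: v=18
B [α=-∞,β=+∞]: v=18
G [α=-∞,β=18]: v=-32
H [α=-32,β=18]: v=-22
I [α=-22,β=18]: v=-39
J [α=-22,β=18]: v=-33 after child 1 ≤ α → α-cutoff, skip 2
F [α=-∞,β=18]: v=-22
L [α=-∞,β=-22]: v=-39
M [α=-39,β=-22]: v=32
K [α=-∞,β=-22]: v=32 after child 2 ≥ β → β-cutoff, skip 1
Root [α=-∞,β=+∞]: v=-22
Leaves evaluated: 22 of 28.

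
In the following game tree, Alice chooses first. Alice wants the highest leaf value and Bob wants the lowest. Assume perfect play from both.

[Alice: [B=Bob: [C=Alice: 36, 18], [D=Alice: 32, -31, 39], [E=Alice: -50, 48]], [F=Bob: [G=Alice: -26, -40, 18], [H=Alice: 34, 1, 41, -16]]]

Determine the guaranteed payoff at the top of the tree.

C (Alice): max(36, 18) = 36
D (Alice): max(32, -31, 39) = 39
E (Alice): max(-50, 48) = 48
B (Bob): min(36, 39, 48) = 36
G (Alice): max(-26, -40, 18) = 18
H (Alice): max(34, 1, 41, -16) = 41
F (Bob): min(18, 41) = 18
Root (Alice): max(36, 18) = 36

36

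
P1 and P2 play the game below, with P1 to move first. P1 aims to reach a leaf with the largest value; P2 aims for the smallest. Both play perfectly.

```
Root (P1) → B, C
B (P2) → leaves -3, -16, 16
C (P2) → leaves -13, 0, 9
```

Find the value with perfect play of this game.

B (P2): min(-3, -16, 16) = -16
C (P2): min(-13, 0, 9) = -13
Root (P1): max(-16, -13) = -13

-13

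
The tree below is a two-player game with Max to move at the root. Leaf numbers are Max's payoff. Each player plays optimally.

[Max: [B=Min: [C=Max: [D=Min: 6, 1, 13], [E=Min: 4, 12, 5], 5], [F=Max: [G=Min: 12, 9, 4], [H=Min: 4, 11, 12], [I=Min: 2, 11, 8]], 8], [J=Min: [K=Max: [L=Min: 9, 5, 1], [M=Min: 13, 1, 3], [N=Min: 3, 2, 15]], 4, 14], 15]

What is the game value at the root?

D (Min): min(6, 1, 13) = 1
E (Min): min(4, 12, 5) = 4
C (Max): max(1, 4, 5) = 5
G (Min): min(12, 9, 4) = 4
H (Min): min(4, 11, 12) = 4
I (Min): min(2, 11, 8) = 2
F (Max): max(4, 4, 2) = 4
B (Min): min(5, 4, 8) = 4
L (Min): min(9, 5, 1) = 1
M (Min): min(13, 1, 3) = 1
N (Min): min(3, 2, 15) = 2
K (Max): max(1, 1, 2) = 2
J (Min): min(2, 4, 14) = 2
Root (Max): max(4, 2, 15) = 15

15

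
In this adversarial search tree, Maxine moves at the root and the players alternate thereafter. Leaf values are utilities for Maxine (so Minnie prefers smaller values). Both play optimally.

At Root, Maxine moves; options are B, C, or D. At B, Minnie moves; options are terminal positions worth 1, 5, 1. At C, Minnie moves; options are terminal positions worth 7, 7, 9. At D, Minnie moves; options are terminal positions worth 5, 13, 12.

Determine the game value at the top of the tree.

B (Minnie): min(1, 5, 1) = 1
C (Minnie): min(7, 7, 9) = 7
D (Minnie): min(5, 13, 12) = 5
Root (Maxine): max(1, 7, 5) = 7

7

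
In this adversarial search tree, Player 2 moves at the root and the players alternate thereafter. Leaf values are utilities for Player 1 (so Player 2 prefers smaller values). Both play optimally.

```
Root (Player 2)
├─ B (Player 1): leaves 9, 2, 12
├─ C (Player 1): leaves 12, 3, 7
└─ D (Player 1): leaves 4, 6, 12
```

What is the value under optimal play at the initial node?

B (Player 1): max(9, 2, 12) = 12
C (Player 1): max(12, 3, 7) = 12
D (Player 1): max(4, 6, 12) = 12
Root (Player 2): min(12, 12, 12) = 12

12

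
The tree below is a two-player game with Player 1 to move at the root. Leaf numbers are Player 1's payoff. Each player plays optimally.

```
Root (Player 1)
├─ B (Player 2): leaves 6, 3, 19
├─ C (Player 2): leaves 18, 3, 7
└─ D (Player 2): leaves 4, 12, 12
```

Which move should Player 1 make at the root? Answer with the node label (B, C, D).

B (Player 2): min(6, 3, 19) = 3
C (Player 2): min(18, 3, 7) = 3
D (Player 2): min(4, 12, 12) = 4
Root (Player 1): max(3, 3, 4) = 4
Player 1 picks the child with the highest value: D (value 4).

D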